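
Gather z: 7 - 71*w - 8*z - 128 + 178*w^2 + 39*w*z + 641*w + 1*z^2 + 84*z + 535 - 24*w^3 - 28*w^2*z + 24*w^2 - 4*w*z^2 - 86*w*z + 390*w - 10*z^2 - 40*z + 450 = -24*w^3 + 202*w^2 + 960*w + z^2*(-4*w - 9) + z*(-28*w^2 - 47*w + 36) + 864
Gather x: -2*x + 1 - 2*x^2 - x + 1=-2*x^2 - 3*x + 2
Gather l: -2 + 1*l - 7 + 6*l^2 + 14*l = 6*l^2 + 15*l - 9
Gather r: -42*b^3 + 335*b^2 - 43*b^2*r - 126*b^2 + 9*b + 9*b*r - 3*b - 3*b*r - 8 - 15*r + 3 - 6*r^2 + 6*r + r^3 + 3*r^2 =-42*b^3 + 209*b^2 + 6*b + r^3 - 3*r^2 + r*(-43*b^2 + 6*b - 9) - 5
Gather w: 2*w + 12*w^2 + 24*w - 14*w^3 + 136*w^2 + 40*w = -14*w^3 + 148*w^2 + 66*w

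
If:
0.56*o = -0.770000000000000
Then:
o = -1.38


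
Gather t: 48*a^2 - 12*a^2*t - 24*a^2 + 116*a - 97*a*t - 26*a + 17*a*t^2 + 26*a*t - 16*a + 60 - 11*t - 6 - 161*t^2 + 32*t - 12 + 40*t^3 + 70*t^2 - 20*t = 24*a^2 + 74*a + 40*t^3 + t^2*(17*a - 91) + t*(-12*a^2 - 71*a + 1) + 42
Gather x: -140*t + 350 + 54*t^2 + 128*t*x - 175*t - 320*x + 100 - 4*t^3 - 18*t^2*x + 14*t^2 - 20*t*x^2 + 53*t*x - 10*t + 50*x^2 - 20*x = -4*t^3 + 68*t^2 - 325*t + x^2*(50 - 20*t) + x*(-18*t^2 + 181*t - 340) + 450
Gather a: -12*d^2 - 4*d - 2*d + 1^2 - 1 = -12*d^2 - 6*d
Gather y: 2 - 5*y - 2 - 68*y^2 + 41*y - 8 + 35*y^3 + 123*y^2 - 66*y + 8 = 35*y^3 + 55*y^2 - 30*y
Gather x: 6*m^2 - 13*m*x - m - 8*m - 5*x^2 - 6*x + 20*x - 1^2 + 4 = 6*m^2 - 9*m - 5*x^2 + x*(14 - 13*m) + 3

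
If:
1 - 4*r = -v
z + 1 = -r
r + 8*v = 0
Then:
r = 8/33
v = -1/33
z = -41/33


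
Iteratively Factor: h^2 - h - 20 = (h - 5)*(h + 4)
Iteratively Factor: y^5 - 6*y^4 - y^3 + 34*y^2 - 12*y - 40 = (y - 2)*(y^4 - 4*y^3 - 9*y^2 + 16*y + 20) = (y - 5)*(y - 2)*(y^3 + y^2 - 4*y - 4) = (y - 5)*(y - 2)^2*(y^2 + 3*y + 2) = (y - 5)*(y - 2)^2*(y + 1)*(y + 2)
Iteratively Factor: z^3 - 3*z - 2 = (z + 1)*(z^2 - z - 2) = (z - 2)*(z + 1)*(z + 1)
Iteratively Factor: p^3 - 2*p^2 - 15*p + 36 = (p + 4)*(p^2 - 6*p + 9) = (p - 3)*(p + 4)*(p - 3)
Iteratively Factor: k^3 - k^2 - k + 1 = (k - 1)*(k^2 - 1) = (k - 1)*(k + 1)*(k - 1)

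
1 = 1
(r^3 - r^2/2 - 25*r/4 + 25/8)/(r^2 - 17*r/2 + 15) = (r^2 + 2*r - 5/4)/(r - 6)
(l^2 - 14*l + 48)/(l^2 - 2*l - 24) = (l - 8)/(l + 4)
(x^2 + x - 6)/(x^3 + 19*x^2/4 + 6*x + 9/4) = 4*(x - 2)/(4*x^2 + 7*x + 3)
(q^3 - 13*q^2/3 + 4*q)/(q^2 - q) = (q^2 - 13*q/3 + 4)/(q - 1)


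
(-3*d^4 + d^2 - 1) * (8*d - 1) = -24*d^5 + 3*d^4 + 8*d^3 - d^2 - 8*d + 1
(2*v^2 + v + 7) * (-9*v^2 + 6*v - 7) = -18*v^4 + 3*v^3 - 71*v^2 + 35*v - 49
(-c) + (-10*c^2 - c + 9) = -10*c^2 - 2*c + 9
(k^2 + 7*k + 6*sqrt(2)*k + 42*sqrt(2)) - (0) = k^2 + 7*k + 6*sqrt(2)*k + 42*sqrt(2)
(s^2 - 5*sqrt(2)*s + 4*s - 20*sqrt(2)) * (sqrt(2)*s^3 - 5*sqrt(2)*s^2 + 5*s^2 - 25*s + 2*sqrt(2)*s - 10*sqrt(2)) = sqrt(2)*s^5 - 5*s^4 - sqrt(2)*s^4 - 43*sqrt(2)*s^3 + 5*s^3 + 23*sqrt(2)*s^2 + 80*s^2 + 20*s + 460*sqrt(2)*s + 400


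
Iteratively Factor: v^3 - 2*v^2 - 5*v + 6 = (v + 2)*(v^2 - 4*v + 3) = (v - 3)*(v + 2)*(v - 1)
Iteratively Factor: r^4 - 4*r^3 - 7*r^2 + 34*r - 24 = (r - 4)*(r^3 - 7*r + 6) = (r - 4)*(r + 3)*(r^2 - 3*r + 2) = (r - 4)*(r - 1)*(r + 3)*(r - 2)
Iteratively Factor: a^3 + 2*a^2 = (a)*(a^2 + 2*a) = a^2*(a + 2)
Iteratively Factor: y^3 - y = (y + 1)*(y^2 - y) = (y - 1)*(y + 1)*(y)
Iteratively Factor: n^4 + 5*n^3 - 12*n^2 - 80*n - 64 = (n + 1)*(n^3 + 4*n^2 - 16*n - 64) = (n - 4)*(n + 1)*(n^2 + 8*n + 16) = (n - 4)*(n + 1)*(n + 4)*(n + 4)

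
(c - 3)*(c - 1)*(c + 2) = c^3 - 2*c^2 - 5*c + 6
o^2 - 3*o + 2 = (o - 2)*(o - 1)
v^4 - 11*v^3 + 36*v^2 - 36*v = v*(v - 6)*(v - 3)*(v - 2)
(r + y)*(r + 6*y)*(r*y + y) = r^3*y + 7*r^2*y^2 + r^2*y + 6*r*y^3 + 7*r*y^2 + 6*y^3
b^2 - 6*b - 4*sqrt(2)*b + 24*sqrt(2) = (b - 6)*(b - 4*sqrt(2))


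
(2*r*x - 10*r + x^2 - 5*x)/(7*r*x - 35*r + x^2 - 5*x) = (2*r + x)/(7*r + x)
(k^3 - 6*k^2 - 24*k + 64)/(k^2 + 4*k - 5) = (k^3 - 6*k^2 - 24*k + 64)/(k^2 + 4*k - 5)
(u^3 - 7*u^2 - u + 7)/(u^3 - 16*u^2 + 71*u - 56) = (u + 1)/(u - 8)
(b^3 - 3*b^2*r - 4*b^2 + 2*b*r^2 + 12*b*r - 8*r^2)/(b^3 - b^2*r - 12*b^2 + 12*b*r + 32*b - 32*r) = (b - 2*r)/(b - 8)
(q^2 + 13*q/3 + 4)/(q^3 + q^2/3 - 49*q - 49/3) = (3*q^2 + 13*q + 12)/(3*q^3 + q^2 - 147*q - 49)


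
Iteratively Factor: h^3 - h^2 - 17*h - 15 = (h + 3)*(h^2 - 4*h - 5) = (h + 1)*(h + 3)*(h - 5)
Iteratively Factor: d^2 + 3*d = (d + 3)*(d)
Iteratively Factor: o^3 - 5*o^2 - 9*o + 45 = (o + 3)*(o^2 - 8*o + 15) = (o - 3)*(o + 3)*(o - 5)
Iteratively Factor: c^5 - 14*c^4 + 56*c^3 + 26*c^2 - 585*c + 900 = (c - 4)*(c^4 - 10*c^3 + 16*c^2 + 90*c - 225) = (c - 5)*(c - 4)*(c^3 - 5*c^2 - 9*c + 45) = (c - 5)*(c - 4)*(c - 3)*(c^2 - 2*c - 15) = (c - 5)^2*(c - 4)*(c - 3)*(c + 3)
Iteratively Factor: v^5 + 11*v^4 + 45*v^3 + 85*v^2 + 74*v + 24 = (v + 1)*(v^4 + 10*v^3 + 35*v^2 + 50*v + 24) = (v + 1)*(v + 2)*(v^3 + 8*v^2 + 19*v + 12) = (v + 1)^2*(v + 2)*(v^2 + 7*v + 12) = (v + 1)^2*(v + 2)*(v + 3)*(v + 4)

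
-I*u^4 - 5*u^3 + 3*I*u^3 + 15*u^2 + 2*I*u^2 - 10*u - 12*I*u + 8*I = (u - 2)*(u - 4*I)*(u - I)*(-I*u + I)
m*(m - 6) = m^2 - 6*m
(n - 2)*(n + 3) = n^2 + n - 6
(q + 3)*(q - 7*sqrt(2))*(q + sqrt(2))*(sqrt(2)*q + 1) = sqrt(2)*q^4 - 11*q^3 + 3*sqrt(2)*q^3 - 33*q^2 - 20*sqrt(2)*q^2 - 60*sqrt(2)*q - 14*q - 42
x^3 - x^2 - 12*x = x*(x - 4)*(x + 3)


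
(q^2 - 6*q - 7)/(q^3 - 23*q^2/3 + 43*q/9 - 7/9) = 9*(q + 1)/(9*q^2 - 6*q + 1)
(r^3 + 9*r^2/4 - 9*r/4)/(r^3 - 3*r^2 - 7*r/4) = (-4*r^2 - 9*r + 9)/(-4*r^2 + 12*r + 7)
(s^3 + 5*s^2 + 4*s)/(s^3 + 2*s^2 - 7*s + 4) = s*(s + 1)/(s^2 - 2*s + 1)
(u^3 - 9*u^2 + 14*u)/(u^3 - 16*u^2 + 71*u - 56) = u*(u - 2)/(u^2 - 9*u + 8)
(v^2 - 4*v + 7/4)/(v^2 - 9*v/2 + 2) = (v - 7/2)/(v - 4)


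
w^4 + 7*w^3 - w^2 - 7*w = w*(w - 1)*(w + 1)*(w + 7)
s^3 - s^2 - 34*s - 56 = (s - 7)*(s + 2)*(s + 4)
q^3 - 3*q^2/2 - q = q*(q - 2)*(q + 1/2)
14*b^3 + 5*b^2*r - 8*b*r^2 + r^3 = (-7*b + r)*(-2*b + r)*(b + r)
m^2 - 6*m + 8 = (m - 4)*(m - 2)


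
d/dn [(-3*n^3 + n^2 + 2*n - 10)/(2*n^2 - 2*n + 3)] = (-6*n^4 + 12*n^3 - 33*n^2 + 46*n - 14)/(4*n^4 - 8*n^3 + 16*n^2 - 12*n + 9)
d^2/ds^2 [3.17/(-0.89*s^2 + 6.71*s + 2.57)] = (-5.021914*s^2 + 37.861846*s + 3.17*(1.78*s - 6.71)*(3.56*s - 13.42) + 14.501482)/(-0.89*s^2 + 6.71*s + 2.57)^3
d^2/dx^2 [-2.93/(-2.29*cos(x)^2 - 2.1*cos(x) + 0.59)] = (-61.460852*(1 - cos(x)^2)^2 - 42.27111*cos(x)^3 - 59.486618*cos(x)^2 + 80.91195*cos(x) + 95.220898)/(2.29*cos(x)^2 + 2.1*cos(x) - 0.59)^3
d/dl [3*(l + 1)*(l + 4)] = 6*l + 15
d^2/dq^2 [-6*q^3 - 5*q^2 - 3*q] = -36*q - 10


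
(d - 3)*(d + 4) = d^2 + d - 12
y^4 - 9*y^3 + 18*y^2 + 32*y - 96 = (y - 4)^2*(y - 3)*(y + 2)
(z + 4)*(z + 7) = z^2 + 11*z + 28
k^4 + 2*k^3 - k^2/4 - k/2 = k*(k - 1/2)*(k + 1/2)*(k + 2)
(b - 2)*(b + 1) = b^2 - b - 2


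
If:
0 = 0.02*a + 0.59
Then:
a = -29.50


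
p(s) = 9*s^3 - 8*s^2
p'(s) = 27*s^2 - 16*s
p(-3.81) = -613.89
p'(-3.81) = 452.89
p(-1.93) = -94.50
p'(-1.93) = 131.45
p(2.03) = 42.32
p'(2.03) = 78.78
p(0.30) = -0.48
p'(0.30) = -2.37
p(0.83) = -0.37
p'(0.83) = 5.32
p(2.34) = 71.51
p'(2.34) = 110.40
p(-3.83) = -622.99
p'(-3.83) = 457.34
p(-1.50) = -48.38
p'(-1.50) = 84.75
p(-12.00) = -16704.00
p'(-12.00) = 4080.00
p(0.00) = 0.00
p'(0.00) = 0.00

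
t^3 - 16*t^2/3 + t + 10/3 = (t - 5)*(t - 1)*(t + 2/3)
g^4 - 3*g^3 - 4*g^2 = g^2*(g - 4)*(g + 1)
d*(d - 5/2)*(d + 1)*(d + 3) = d^4 + 3*d^3/2 - 7*d^2 - 15*d/2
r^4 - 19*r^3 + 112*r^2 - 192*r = r*(r - 8)^2*(r - 3)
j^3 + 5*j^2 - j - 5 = (j - 1)*(j + 1)*(j + 5)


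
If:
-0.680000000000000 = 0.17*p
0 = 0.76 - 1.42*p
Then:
No Solution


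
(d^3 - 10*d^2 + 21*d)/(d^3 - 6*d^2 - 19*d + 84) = d/(d + 4)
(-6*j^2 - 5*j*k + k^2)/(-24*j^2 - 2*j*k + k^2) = (j + k)/(4*j + k)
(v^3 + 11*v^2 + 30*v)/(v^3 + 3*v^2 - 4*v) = (v^2 + 11*v + 30)/(v^2 + 3*v - 4)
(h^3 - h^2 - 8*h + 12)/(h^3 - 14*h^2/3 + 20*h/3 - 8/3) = 3*(h + 3)/(3*h - 2)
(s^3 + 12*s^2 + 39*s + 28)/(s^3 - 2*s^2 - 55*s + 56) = (s^2 + 5*s + 4)/(s^2 - 9*s + 8)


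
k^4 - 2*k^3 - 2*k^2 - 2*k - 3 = (k - 3)*(k + 1)*(k - I)*(k + I)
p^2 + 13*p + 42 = (p + 6)*(p + 7)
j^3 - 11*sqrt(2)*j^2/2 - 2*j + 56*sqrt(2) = (j - 4*sqrt(2))*(j - 7*sqrt(2)/2)*(j + 2*sqrt(2))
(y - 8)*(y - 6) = y^2 - 14*y + 48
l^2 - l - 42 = (l - 7)*(l + 6)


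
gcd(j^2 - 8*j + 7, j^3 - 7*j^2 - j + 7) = j^2 - 8*j + 7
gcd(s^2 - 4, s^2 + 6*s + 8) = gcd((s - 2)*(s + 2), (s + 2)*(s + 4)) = s + 2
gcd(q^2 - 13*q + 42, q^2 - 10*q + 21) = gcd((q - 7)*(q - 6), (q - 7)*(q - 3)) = q - 7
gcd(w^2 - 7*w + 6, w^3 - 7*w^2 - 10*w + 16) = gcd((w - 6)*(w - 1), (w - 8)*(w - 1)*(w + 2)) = w - 1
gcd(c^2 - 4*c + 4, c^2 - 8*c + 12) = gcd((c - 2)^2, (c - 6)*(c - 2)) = c - 2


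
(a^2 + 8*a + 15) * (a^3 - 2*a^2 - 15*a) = a^5 + 6*a^4 - 16*a^3 - 150*a^2 - 225*a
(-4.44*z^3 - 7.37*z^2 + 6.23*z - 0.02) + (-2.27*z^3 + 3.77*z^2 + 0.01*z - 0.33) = -6.71*z^3 - 3.6*z^2 + 6.24*z - 0.35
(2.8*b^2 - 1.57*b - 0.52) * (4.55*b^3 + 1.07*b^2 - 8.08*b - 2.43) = 12.74*b^5 - 4.1475*b^4 - 26.6699*b^3 + 5.3252*b^2 + 8.0167*b + 1.2636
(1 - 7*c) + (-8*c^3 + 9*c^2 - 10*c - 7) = -8*c^3 + 9*c^2 - 17*c - 6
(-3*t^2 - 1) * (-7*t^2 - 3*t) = 21*t^4 + 9*t^3 + 7*t^2 + 3*t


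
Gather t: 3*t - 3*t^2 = -3*t^2 + 3*t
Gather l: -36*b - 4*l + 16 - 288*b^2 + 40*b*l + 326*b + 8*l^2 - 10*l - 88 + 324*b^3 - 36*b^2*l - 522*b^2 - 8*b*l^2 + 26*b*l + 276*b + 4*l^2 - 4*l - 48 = 324*b^3 - 810*b^2 + 566*b + l^2*(12 - 8*b) + l*(-36*b^2 + 66*b - 18) - 120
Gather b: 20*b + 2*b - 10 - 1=22*b - 11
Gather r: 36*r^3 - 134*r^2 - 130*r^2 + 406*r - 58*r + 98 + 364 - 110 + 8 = 36*r^3 - 264*r^2 + 348*r + 360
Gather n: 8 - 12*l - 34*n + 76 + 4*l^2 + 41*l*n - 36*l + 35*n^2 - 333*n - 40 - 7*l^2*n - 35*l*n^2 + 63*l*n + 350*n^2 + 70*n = 4*l^2 - 48*l + n^2*(385 - 35*l) + n*(-7*l^2 + 104*l - 297) + 44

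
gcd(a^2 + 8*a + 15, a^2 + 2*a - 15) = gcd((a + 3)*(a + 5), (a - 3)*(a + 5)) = a + 5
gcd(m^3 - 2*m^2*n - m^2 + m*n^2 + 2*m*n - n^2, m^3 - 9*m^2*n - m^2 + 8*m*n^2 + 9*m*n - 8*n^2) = m^2 - m*n - m + n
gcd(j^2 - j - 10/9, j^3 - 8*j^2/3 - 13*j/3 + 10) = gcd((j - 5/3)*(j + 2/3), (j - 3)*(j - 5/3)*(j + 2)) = j - 5/3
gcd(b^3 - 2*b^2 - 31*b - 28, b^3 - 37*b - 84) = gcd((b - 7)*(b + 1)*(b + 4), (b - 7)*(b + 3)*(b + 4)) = b^2 - 3*b - 28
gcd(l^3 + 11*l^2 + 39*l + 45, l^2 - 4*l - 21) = l + 3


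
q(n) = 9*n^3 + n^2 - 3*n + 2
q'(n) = 27*n^2 + 2*n - 3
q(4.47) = 812.40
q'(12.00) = 3909.00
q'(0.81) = 16.33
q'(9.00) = 2202.00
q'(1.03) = 27.70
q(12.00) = 15662.00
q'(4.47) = 545.42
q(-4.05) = -567.32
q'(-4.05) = 431.77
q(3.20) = 297.55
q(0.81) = 5.01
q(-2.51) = -126.49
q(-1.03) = -3.68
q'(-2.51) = 162.08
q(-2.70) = -159.76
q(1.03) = 9.81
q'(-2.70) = 188.43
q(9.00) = 6617.00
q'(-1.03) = 23.58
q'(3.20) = 279.88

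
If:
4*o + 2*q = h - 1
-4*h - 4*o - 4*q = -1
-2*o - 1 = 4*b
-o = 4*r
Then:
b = 2*r - 1/4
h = 1/2 - 8*r/3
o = -4*r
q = 20*r/3 - 1/4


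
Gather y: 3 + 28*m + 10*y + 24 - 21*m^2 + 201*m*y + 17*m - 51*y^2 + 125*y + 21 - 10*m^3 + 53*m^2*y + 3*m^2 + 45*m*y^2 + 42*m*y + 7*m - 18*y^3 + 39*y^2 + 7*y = -10*m^3 - 18*m^2 + 52*m - 18*y^3 + y^2*(45*m - 12) + y*(53*m^2 + 243*m + 142) + 48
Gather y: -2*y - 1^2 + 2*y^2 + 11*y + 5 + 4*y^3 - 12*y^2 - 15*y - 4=4*y^3 - 10*y^2 - 6*y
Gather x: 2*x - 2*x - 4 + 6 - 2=0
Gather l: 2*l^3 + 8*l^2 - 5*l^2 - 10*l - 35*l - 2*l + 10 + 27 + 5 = 2*l^3 + 3*l^2 - 47*l + 42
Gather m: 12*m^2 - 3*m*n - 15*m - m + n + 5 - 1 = 12*m^2 + m*(-3*n - 16) + n + 4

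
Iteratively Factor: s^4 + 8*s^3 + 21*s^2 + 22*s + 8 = (s + 2)*(s^3 + 6*s^2 + 9*s + 4) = (s + 2)*(s + 4)*(s^2 + 2*s + 1) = (s + 1)*(s + 2)*(s + 4)*(s + 1)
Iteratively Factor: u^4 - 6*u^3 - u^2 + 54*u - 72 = (u - 3)*(u^3 - 3*u^2 - 10*u + 24) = (u - 3)*(u + 3)*(u^2 - 6*u + 8) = (u - 4)*(u - 3)*(u + 3)*(u - 2)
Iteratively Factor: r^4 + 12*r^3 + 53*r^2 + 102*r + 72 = (r + 3)*(r^3 + 9*r^2 + 26*r + 24) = (r + 3)*(r + 4)*(r^2 + 5*r + 6) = (r + 3)^2*(r + 4)*(r + 2)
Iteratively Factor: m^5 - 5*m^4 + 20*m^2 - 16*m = (m)*(m^4 - 5*m^3 + 20*m - 16) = m*(m - 2)*(m^3 - 3*m^2 - 6*m + 8) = m*(m - 4)*(m - 2)*(m^2 + m - 2) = m*(m - 4)*(m - 2)*(m + 2)*(m - 1)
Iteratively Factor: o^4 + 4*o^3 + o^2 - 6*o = (o)*(o^3 + 4*o^2 + o - 6) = o*(o + 2)*(o^2 + 2*o - 3) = o*(o - 1)*(o + 2)*(o + 3)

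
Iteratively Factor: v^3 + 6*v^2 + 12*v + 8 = (v + 2)*(v^2 + 4*v + 4) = (v + 2)^2*(v + 2)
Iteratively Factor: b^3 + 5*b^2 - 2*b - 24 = (b + 4)*(b^2 + b - 6) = (b - 2)*(b + 4)*(b + 3)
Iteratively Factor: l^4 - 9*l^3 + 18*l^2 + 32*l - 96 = (l - 3)*(l^3 - 6*l^2 + 32) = (l - 4)*(l - 3)*(l^2 - 2*l - 8) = (l - 4)*(l - 3)*(l + 2)*(l - 4)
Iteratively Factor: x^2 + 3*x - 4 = (x - 1)*(x + 4)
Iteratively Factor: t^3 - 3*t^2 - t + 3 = (t + 1)*(t^2 - 4*t + 3) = (t - 3)*(t + 1)*(t - 1)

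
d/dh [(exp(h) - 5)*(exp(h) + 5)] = 2*exp(2*h)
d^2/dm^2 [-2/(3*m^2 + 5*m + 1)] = 4*(9*m^2 + 15*m - (6*m + 5)^2 + 3)/(3*m^2 + 5*m + 1)^3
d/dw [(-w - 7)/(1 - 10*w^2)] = (10*w^2 - 20*w*(w + 7) - 1)/(10*w^2 - 1)^2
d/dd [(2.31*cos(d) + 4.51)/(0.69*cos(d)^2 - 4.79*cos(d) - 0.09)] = (1.5939*cos(d)^2 + 6.2238*cos(d) - 21.395)*sin(d)/(0.4761*cos(d)^4 - 6.6102*cos(d)^3 + 22.8199*cos(d)^2 + 0.8622*cos(d) + 0.0081)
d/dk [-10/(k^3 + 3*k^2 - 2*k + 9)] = 10*(3*k^2 + 6*k - 2)/(k^3 + 3*k^2 - 2*k + 9)^2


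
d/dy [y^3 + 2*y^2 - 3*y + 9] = 3*y^2 + 4*y - 3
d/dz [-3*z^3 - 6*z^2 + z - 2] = -9*z^2 - 12*z + 1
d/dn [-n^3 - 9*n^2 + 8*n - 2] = -3*n^2 - 18*n + 8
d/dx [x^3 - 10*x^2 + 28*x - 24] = 3*x^2 - 20*x + 28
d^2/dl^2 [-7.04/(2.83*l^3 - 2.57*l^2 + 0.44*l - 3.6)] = ((119.5392*l - 36.1856)*(2.83*l^3 - 2.57*l^2 + 0.44*l - 3.6) - 7.04*(8.49*l^2 - 5.14*l + 0.44)*(16.98*l^2 - 10.28*l + 0.88))/(2.83*l^3 - 2.57*l^2 + 0.44*l - 3.6)^3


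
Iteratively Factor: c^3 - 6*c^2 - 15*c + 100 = (c - 5)*(c^2 - c - 20) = (c - 5)^2*(c + 4)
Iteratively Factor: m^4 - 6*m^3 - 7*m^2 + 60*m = (m)*(m^3 - 6*m^2 - 7*m + 60) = m*(m - 5)*(m^2 - m - 12) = m*(m - 5)*(m - 4)*(m + 3)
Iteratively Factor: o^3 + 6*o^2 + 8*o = (o + 2)*(o^2 + 4*o) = o*(o + 2)*(o + 4)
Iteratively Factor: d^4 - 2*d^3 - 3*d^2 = (d - 3)*(d^3 + d^2) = d*(d - 3)*(d^2 + d) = d*(d - 3)*(d + 1)*(d)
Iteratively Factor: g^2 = (g)*(g)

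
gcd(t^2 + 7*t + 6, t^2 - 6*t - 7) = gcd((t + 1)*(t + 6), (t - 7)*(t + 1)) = t + 1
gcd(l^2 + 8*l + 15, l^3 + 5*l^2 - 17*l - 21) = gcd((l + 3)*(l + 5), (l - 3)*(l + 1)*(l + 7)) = 1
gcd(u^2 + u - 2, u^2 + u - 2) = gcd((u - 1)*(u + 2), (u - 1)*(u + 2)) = u^2 + u - 2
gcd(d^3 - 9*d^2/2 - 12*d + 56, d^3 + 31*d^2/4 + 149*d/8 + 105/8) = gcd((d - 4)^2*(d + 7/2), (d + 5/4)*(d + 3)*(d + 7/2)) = d + 7/2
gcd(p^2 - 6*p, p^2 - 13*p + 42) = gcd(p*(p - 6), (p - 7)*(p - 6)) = p - 6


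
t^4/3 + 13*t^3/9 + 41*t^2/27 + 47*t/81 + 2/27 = (t/3 + 1)*(t + 1/3)^2*(t + 2/3)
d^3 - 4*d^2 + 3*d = d*(d - 3)*(d - 1)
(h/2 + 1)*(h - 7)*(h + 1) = h^3/2 - 2*h^2 - 19*h/2 - 7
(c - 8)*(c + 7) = c^2 - c - 56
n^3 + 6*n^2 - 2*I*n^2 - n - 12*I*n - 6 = (n + 6)*(n - I)^2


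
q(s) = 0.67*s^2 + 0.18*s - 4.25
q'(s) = 1.34*s + 0.18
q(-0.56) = -4.14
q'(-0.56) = -0.57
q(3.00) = 2.32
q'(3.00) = 4.20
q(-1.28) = -3.38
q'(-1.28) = -1.54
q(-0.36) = -4.23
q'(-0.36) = -0.30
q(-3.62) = 3.88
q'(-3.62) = -4.67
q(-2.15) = -1.54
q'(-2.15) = -2.70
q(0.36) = -4.10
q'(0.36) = 0.66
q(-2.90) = 0.86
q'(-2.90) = -3.71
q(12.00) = 94.39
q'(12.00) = 16.26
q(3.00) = 2.32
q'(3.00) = 4.20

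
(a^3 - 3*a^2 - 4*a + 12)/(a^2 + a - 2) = (a^2 - 5*a + 6)/(a - 1)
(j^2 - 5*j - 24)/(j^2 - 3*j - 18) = (j - 8)/(j - 6)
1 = 1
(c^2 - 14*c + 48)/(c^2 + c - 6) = (c^2 - 14*c + 48)/(c^2 + c - 6)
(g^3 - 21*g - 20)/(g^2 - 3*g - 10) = (g^2 + 5*g + 4)/(g + 2)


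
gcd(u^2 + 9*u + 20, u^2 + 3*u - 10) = u + 5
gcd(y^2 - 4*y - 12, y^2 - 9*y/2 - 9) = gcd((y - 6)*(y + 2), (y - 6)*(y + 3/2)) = y - 6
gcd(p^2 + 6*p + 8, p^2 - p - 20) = p + 4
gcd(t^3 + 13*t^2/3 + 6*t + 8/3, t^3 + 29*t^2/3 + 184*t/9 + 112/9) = t + 4/3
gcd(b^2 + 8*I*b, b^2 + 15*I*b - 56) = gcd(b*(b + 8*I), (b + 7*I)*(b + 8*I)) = b + 8*I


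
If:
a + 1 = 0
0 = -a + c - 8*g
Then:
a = -1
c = 8*g - 1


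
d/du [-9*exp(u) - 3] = -9*exp(u)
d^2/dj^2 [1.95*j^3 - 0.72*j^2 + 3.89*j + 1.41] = 11.7*j - 1.44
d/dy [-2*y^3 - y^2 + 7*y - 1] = -6*y^2 - 2*y + 7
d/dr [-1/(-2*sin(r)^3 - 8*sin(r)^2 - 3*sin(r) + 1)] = (-16*sin(r) + 3*cos(2*r) - 6)*cos(r)/(2*sin(r)^3 + 8*sin(r)^2 + 3*sin(r) - 1)^2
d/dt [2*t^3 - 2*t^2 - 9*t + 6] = 6*t^2 - 4*t - 9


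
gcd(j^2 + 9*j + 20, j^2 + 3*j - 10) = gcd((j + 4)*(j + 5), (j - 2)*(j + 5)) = j + 5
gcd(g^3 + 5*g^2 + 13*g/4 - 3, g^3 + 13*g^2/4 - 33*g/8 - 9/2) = g + 4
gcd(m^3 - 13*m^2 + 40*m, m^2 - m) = m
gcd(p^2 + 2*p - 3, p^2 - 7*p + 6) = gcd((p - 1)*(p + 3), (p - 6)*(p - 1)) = p - 1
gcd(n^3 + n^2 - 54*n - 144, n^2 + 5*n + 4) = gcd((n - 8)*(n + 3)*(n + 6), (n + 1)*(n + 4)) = 1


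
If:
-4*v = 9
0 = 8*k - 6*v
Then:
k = -27/16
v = -9/4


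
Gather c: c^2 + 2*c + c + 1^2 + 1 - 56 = c^2 + 3*c - 54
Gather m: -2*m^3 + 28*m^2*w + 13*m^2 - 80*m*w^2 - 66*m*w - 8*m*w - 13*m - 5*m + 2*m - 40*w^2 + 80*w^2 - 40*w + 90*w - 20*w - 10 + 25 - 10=-2*m^3 + m^2*(28*w + 13) + m*(-80*w^2 - 74*w - 16) + 40*w^2 + 30*w + 5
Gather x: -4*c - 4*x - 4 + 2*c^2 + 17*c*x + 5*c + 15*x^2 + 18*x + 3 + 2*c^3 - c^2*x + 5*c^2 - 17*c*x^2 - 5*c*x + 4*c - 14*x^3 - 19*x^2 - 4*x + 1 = 2*c^3 + 7*c^2 + 5*c - 14*x^3 + x^2*(-17*c - 4) + x*(-c^2 + 12*c + 10)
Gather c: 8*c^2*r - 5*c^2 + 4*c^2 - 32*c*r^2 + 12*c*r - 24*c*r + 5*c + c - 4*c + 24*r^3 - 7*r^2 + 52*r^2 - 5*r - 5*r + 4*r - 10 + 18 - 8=c^2*(8*r - 1) + c*(-32*r^2 - 12*r + 2) + 24*r^3 + 45*r^2 - 6*r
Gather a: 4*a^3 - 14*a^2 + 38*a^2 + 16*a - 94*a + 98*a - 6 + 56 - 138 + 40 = 4*a^3 + 24*a^2 + 20*a - 48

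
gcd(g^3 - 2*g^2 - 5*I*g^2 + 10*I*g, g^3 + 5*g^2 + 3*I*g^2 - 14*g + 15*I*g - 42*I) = g - 2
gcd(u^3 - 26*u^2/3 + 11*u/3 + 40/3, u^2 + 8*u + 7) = u + 1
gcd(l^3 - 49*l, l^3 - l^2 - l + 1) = 1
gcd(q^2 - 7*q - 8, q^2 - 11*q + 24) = q - 8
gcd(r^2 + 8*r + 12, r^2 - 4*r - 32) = 1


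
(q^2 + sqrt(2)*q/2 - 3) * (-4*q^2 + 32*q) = -4*q^4 - 2*sqrt(2)*q^3 + 32*q^3 + 12*q^2 + 16*sqrt(2)*q^2 - 96*q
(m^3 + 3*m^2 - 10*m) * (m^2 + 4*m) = m^5 + 7*m^4 + 2*m^3 - 40*m^2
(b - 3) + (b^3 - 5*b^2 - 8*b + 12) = b^3 - 5*b^2 - 7*b + 9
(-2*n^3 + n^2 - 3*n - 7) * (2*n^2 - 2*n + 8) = -4*n^5 + 6*n^4 - 24*n^3 - 10*n - 56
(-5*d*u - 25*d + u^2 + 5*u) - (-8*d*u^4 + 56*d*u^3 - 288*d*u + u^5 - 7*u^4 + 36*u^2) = 8*d*u^4 - 56*d*u^3 + 283*d*u - 25*d - u^5 + 7*u^4 - 35*u^2 + 5*u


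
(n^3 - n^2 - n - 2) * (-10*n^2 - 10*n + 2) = -10*n^5 + 22*n^3 + 28*n^2 + 18*n - 4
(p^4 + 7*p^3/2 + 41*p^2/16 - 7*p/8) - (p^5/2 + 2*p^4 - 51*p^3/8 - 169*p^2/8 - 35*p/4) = -p^5/2 - p^4 + 79*p^3/8 + 379*p^2/16 + 63*p/8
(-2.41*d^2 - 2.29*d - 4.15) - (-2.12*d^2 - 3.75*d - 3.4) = -0.29*d^2 + 1.46*d - 0.75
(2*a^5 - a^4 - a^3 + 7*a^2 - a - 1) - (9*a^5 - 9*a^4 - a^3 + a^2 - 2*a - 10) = -7*a^5 + 8*a^4 + 6*a^2 + a + 9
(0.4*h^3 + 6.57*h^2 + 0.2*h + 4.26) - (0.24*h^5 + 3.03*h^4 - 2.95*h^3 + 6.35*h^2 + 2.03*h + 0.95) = -0.24*h^5 - 3.03*h^4 + 3.35*h^3 + 0.220000000000001*h^2 - 1.83*h + 3.31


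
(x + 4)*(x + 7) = x^2 + 11*x + 28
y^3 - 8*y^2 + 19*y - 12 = (y - 4)*(y - 3)*(y - 1)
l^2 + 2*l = l*(l + 2)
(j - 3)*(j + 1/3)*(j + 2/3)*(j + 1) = j^4 - j^3 - 43*j^2/9 - 31*j/9 - 2/3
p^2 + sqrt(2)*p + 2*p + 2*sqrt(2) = (p + 2)*(p + sqrt(2))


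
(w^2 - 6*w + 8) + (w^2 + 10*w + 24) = 2*w^2 + 4*w + 32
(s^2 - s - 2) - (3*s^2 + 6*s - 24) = -2*s^2 - 7*s + 22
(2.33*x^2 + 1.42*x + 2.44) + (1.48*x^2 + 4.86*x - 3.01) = 3.81*x^2 + 6.28*x - 0.57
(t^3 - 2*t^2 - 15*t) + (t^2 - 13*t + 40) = t^3 - t^2 - 28*t + 40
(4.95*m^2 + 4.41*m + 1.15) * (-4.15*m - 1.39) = -20.5425*m^3 - 25.182*m^2 - 10.9024*m - 1.5985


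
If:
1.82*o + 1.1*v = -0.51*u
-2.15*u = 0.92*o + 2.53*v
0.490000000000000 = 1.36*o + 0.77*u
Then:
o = 0.12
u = 0.42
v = -0.40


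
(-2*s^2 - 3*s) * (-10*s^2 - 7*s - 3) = 20*s^4 + 44*s^3 + 27*s^2 + 9*s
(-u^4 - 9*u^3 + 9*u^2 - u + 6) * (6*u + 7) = -6*u^5 - 61*u^4 - 9*u^3 + 57*u^2 + 29*u + 42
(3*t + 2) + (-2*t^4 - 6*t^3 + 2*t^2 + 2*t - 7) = -2*t^4 - 6*t^3 + 2*t^2 + 5*t - 5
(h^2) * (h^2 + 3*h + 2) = h^4 + 3*h^3 + 2*h^2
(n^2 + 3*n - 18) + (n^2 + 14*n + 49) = 2*n^2 + 17*n + 31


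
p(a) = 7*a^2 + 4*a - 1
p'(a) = 14*a + 4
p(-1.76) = 13.64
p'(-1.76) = -20.64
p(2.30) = 45.23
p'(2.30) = 36.20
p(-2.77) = 41.63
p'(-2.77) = -34.78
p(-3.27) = 60.77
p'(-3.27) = -41.78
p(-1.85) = 15.56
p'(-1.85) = -21.90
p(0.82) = 6.99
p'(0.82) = 15.48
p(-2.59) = 35.60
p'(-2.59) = -32.26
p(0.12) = -0.42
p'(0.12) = 5.68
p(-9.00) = 530.00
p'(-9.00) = -122.00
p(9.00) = 602.00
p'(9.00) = 130.00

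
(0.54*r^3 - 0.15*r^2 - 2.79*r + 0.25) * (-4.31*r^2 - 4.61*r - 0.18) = -2.3274*r^5 - 1.8429*r^4 + 12.6192*r^3 + 11.8114*r^2 - 0.6503*r - 0.045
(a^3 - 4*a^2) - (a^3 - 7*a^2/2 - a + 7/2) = -a^2/2 + a - 7/2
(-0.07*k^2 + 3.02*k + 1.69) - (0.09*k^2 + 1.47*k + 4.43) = -0.16*k^2 + 1.55*k - 2.74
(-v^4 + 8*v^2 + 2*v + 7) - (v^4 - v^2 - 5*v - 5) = -2*v^4 + 9*v^2 + 7*v + 12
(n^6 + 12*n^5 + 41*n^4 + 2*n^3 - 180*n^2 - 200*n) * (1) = n^6 + 12*n^5 + 41*n^4 + 2*n^3 - 180*n^2 - 200*n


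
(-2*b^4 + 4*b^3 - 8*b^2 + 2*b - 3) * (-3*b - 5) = 6*b^5 - 2*b^4 + 4*b^3 + 34*b^2 - b + 15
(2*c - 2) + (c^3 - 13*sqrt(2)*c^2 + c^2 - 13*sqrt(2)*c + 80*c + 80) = c^3 - 13*sqrt(2)*c^2 + c^2 - 13*sqrt(2)*c + 82*c + 78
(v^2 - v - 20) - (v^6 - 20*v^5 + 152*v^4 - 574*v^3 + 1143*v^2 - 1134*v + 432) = -v^6 + 20*v^5 - 152*v^4 + 574*v^3 - 1142*v^2 + 1133*v - 452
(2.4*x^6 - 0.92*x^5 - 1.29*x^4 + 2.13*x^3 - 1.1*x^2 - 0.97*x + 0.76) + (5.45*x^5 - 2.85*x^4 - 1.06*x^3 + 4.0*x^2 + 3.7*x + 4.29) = 2.4*x^6 + 4.53*x^5 - 4.14*x^4 + 1.07*x^3 + 2.9*x^2 + 2.73*x + 5.05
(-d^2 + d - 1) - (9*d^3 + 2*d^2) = -9*d^3 - 3*d^2 + d - 1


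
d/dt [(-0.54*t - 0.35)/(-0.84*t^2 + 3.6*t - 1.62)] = (-0.4536*t^2 - 0.588*t + 2.1348)/(0.7056*t^4 - 6.048*t^3 + 15.6816*t^2 - 11.664*t + 2.6244)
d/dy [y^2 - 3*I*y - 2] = 2*y - 3*I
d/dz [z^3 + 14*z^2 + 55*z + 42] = 3*z^2 + 28*z + 55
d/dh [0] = 0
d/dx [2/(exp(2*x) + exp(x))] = 2*(-2*exp(x) - 1)*exp(-x)/(exp(x) + 1)^2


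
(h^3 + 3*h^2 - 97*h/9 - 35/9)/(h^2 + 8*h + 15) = (h^2 - 2*h - 7/9)/(h + 3)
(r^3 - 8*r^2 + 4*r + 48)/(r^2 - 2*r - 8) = r - 6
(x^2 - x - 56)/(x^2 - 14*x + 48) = (x + 7)/(x - 6)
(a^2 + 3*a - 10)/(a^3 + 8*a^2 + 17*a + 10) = (a - 2)/(a^2 + 3*a + 2)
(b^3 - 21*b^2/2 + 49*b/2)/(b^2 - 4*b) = (2*b^2 - 21*b + 49)/(2*(b - 4))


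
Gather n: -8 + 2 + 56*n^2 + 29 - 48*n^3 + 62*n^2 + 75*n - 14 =-48*n^3 + 118*n^2 + 75*n + 9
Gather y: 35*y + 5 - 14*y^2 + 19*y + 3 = -14*y^2 + 54*y + 8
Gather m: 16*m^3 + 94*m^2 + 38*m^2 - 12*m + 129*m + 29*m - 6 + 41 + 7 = 16*m^3 + 132*m^2 + 146*m + 42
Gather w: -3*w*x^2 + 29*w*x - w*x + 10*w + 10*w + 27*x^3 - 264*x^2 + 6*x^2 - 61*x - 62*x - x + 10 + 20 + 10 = w*(-3*x^2 + 28*x + 20) + 27*x^3 - 258*x^2 - 124*x + 40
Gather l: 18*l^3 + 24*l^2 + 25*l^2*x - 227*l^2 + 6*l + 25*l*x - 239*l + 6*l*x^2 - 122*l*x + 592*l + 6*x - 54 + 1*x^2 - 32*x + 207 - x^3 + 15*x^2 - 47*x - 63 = 18*l^3 + l^2*(25*x - 203) + l*(6*x^2 - 97*x + 359) - x^3 + 16*x^2 - 73*x + 90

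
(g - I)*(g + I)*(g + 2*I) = g^3 + 2*I*g^2 + g + 2*I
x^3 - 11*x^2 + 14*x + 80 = (x - 8)*(x - 5)*(x + 2)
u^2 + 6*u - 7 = (u - 1)*(u + 7)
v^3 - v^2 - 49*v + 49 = (v - 7)*(v - 1)*(v + 7)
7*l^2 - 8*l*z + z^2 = (-7*l + z)*(-l + z)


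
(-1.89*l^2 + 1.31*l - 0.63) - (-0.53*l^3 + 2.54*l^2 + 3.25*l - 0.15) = 0.53*l^3 - 4.43*l^2 - 1.94*l - 0.48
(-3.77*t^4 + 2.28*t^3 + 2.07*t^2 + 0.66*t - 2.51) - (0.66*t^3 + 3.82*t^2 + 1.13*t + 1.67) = -3.77*t^4 + 1.62*t^3 - 1.75*t^2 - 0.47*t - 4.18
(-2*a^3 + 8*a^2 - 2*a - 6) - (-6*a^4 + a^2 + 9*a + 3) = 6*a^4 - 2*a^3 + 7*a^2 - 11*a - 9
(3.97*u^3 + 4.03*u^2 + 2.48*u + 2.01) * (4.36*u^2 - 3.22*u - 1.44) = 17.3092*u^5 + 4.7874*u^4 - 7.8806*u^3 - 5.0252*u^2 - 10.0434*u - 2.8944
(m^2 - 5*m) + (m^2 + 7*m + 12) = 2*m^2 + 2*m + 12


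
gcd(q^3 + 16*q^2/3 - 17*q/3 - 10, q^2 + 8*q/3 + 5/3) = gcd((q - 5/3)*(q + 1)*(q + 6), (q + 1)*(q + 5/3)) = q + 1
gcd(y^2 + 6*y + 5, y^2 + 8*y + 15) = y + 5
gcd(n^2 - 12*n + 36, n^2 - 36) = n - 6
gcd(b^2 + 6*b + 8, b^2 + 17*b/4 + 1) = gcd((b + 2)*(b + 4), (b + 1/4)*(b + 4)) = b + 4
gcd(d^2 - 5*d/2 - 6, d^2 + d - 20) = d - 4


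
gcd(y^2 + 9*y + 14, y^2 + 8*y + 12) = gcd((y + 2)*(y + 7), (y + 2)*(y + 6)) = y + 2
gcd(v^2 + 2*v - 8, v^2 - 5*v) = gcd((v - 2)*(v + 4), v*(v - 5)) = 1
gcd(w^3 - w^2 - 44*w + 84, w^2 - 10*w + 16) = w - 2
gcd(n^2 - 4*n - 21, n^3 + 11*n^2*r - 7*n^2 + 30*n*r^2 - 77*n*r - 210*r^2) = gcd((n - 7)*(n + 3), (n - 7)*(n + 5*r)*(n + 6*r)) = n - 7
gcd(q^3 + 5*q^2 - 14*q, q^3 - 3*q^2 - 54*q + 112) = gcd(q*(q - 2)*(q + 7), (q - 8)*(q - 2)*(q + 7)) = q^2 + 5*q - 14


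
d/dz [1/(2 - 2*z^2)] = z/(z^2 - 1)^2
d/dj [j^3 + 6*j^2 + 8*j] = 3*j^2 + 12*j + 8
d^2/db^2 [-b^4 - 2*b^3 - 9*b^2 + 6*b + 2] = -12*b^2 - 12*b - 18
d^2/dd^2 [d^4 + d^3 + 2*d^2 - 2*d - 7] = 12*d^2 + 6*d + 4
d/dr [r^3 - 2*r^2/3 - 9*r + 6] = 3*r^2 - 4*r/3 - 9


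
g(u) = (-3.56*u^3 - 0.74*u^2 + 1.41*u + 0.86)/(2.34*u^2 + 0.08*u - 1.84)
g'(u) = (-4.68*u - 0.08)*(-3.56*u^3 - 0.74*u^2 + 1.41*u + 0.86)/(2.34*u^2 + 0.08*u - 1.84)^2 + (-10.68*u^2 - 1.48*u + 1.41)/(2.34*u^2 + 0.08*u - 1.84) = (-8.3304*u^4 - 0.5696*u^3 + 16.2926*u^2 - 1.3016*u - 2.6632)/(5.4756*u^4 + 0.3744*u^3 - 8.6048*u^2 - 0.2944*u + 3.3856)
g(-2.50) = 3.84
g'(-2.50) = -1.35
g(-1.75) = 2.93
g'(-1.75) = -0.95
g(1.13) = -2.93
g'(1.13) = 1.48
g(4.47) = -7.19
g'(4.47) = -1.49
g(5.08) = -8.10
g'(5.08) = -1.50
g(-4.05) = 6.06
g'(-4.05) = -1.47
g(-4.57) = 6.83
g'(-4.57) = -1.49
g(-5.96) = 8.91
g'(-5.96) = -1.50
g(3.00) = -5.02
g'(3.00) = -1.45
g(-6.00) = 8.97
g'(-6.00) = -1.50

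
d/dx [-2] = 0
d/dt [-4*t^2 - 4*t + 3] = -8*t - 4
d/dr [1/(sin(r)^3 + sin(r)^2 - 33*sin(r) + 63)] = -(3*sin(r) + 11)*cos(r)/((sin(r) - 3)^3*(sin(r) + 7)^2)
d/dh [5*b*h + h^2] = 5*b + 2*h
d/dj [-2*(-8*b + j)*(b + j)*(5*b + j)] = 86*b^2 + 8*b*j - 6*j^2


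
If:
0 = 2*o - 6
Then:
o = 3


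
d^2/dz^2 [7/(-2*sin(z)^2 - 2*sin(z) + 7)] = 14*(8*sin(z)^4 + 6*sin(z)^3 + 18*sin(z)^2 - 5*sin(z) - 18)/(2*sin(z) - cos(2*z) - 6)^3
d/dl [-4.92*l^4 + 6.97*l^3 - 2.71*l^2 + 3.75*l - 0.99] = -19.68*l^3 + 20.91*l^2 - 5.42*l + 3.75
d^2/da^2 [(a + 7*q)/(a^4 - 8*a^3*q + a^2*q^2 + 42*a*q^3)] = 2*(a*(a^3 - 8*a^2*q + a*q^2 + 42*q^3)*(-4*a^3 + 24*a^2*q - 2*a*q^2 - 42*q^3 - (a + 7*q)*(6*a^2 - 24*a*q + q^2)) + 4*(a + 7*q)*(2*a^3 - 12*a^2*q + a*q^2 + 21*q^3)^2)/(a^3*(a^3 - 8*a^2*q + a*q^2 + 42*q^3)^3)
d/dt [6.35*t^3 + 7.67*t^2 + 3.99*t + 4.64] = 19.05*t^2 + 15.34*t + 3.99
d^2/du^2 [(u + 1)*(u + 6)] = 2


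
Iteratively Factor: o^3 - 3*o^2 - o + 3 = (o + 1)*(o^2 - 4*o + 3) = (o - 3)*(o + 1)*(o - 1)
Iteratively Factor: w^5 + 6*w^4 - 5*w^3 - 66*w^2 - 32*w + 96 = (w + 4)*(w^4 + 2*w^3 - 13*w^2 - 14*w + 24) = (w + 2)*(w + 4)*(w^3 - 13*w + 12) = (w + 2)*(w + 4)^2*(w^2 - 4*w + 3) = (w - 1)*(w + 2)*(w + 4)^2*(w - 3)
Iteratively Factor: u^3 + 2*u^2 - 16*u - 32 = (u + 2)*(u^2 - 16) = (u + 2)*(u + 4)*(u - 4)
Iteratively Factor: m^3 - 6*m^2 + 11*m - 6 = (m - 3)*(m^2 - 3*m + 2) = (m - 3)*(m - 1)*(m - 2)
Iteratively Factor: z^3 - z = (z - 1)*(z^2 + z) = (z - 1)*(z + 1)*(z)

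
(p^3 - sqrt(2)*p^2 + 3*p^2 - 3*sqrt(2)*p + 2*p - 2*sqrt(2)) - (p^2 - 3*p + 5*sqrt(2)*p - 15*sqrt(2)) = p^3 - sqrt(2)*p^2 + 2*p^2 - 8*sqrt(2)*p + 5*p + 13*sqrt(2)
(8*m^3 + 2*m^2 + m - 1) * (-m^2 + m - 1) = -8*m^5 + 6*m^4 - 7*m^3 - 2*m + 1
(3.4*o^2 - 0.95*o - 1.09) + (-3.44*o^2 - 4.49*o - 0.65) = -0.04*o^2 - 5.44*o - 1.74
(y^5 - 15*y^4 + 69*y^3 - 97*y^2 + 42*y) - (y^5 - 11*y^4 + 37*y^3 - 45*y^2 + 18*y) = -4*y^4 + 32*y^3 - 52*y^2 + 24*y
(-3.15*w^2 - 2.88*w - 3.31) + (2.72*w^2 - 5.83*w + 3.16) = -0.43*w^2 - 8.71*w - 0.15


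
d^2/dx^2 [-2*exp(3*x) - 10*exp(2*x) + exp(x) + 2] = (-18*exp(2*x) - 40*exp(x) + 1)*exp(x)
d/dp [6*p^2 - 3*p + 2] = 12*p - 3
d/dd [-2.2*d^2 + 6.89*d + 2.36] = 6.89 - 4.4*d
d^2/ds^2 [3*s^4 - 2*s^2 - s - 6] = 36*s^2 - 4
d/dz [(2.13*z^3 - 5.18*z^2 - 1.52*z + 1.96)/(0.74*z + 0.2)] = (3.1524*z^3 - 2.5552*z^2 - 2.072*z - 1.7544)/(0.5476*z^2 + 0.296*z + 0.04)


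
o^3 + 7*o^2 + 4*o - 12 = (o - 1)*(o + 2)*(o + 6)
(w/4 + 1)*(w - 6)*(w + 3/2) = w^3/4 - w^2/8 - 27*w/4 - 9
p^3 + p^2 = p^2*(p + 1)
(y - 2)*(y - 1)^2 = y^3 - 4*y^2 + 5*y - 2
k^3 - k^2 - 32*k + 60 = (k - 5)*(k - 2)*(k + 6)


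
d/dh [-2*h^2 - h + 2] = -4*h - 1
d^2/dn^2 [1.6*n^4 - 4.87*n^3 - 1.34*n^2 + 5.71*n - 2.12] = 19.2*n^2 - 29.22*n - 2.68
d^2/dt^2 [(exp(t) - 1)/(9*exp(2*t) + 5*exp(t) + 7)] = (81*exp(4*t) - 369*exp(3*t) - 513*exp(2*t) + 192*exp(t) + 84)*exp(t)/(729*exp(6*t) + 1215*exp(5*t) + 2376*exp(4*t) + 2015*exp(3*t) + 1848*exp(2*t) + 735*exp(t) + 343)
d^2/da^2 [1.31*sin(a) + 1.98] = -1.31*sin(a)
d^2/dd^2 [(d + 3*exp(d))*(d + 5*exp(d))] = 8*d*exp(d) + 60*exp(2*d) + 16*exp(d) + 2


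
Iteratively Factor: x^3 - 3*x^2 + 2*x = (x - 2)*(x^2 - x) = x*(x - 2)*(x - 1)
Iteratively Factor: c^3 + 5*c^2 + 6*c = (c + 3)*(c^2 + 2*c) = c*(c + 3)*(c + 2)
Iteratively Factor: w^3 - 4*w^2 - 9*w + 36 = (w + 3)*(w^2 - 7*w + 12) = (w - 4)*(w + 3)*(w - 3)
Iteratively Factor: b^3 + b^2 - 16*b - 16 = (b + 4)*(b^2 - 3*b - 4) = (b - 4)*(b + 4)*(b + 1)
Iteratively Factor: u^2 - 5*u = (u - 5)*(u)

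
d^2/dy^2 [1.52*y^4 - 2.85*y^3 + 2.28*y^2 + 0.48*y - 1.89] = 18.24*y^2 - 17.1*y + 4.56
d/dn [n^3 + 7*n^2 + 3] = n*(3*n + 14)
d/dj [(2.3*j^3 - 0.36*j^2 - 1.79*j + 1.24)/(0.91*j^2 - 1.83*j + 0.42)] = (2.093*j^4 - 8.418*j^3 + 5.1857*j^2 - 2.5592*j + 1.5174)/(0.8281*j^4 - 3.3306*j^3 + 4.1133*j^2 - 1.5372*j + 0.1764)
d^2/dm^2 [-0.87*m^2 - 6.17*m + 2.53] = -1.74000000000000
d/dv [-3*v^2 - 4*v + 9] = -6*v - 4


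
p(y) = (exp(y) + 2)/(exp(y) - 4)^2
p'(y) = exp(y)/(exp(y) - 4)^2 - 2*(exp(y) + 2)*exp(y)/(exp(y) - 4)^3 = (-exp(y) - 8)*exp(y)/(exp(y) - 4)^3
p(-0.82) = 0.19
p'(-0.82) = 0.08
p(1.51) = 23.52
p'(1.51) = -388.02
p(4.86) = 0.01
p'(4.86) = -0.01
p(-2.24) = 0.14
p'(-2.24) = 0.01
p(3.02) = 0.08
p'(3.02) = -0.13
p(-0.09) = 0.31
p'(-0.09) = 0.28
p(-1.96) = 0.14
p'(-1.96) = 0.02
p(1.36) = 547.17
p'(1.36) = 41435.48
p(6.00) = 0.00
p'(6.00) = 0.00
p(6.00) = 0.00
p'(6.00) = 0.00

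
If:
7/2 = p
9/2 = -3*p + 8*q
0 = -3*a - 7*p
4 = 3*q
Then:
No Solution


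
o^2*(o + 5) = o^3 + 5*o^2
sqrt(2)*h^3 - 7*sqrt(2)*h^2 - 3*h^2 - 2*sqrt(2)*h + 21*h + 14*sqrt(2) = (h - 7)*(h - 2*sqrt(2))*(sqrt(2)*h + 1)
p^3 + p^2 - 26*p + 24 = (p - 4)*(p - 1)*(p + 6)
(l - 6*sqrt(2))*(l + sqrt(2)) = l^2 - 5*sqrt(2)*l - 12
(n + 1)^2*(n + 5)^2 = n^4 + 12*n^3 + 46*n^2 + 60*n + 25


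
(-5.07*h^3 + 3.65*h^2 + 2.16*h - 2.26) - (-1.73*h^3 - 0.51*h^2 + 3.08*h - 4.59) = -3.34*h^3 + 4.16*h^2 - 0.92*h + 2.33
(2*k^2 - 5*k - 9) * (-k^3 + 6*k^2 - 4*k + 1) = -2*k^5 + 17*k^4 - 29*k^3 - 32*k^2 + 31*k - 9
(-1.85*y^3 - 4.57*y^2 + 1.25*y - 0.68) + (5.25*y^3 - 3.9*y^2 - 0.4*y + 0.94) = 3.4*y^3 - 8.47*y^2 + 0.85*y + 0.26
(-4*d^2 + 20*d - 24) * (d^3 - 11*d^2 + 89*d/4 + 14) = -4*d^5 + 64*d^4 - 333*d^3 + 653*d^2 - 254*d - 336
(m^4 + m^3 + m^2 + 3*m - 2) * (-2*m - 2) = -2*m^5 - 4*m^4 - 4*m^3 - 8*m^2 - 2*m + 4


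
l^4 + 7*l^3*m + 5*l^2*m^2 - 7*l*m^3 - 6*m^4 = (l - m)*(l + m)^2*(l + 6*m)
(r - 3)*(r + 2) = r^2 - r - 6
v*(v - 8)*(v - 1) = v^3 - 9*v^2 + 8*v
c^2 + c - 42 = (c - 6)*(c + 7)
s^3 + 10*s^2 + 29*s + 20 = (s + 1)*(s + 4)*(s + 5)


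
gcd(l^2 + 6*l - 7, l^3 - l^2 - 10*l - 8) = 1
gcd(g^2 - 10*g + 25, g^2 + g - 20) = 1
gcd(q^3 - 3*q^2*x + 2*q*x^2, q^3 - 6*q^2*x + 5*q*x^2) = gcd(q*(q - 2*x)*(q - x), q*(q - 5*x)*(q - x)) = -q^2 + q*x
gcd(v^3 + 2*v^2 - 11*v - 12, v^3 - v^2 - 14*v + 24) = v^2 + v - 12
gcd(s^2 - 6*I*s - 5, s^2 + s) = 1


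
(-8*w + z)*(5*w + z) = -40*w^2 - 3*w*z + z^2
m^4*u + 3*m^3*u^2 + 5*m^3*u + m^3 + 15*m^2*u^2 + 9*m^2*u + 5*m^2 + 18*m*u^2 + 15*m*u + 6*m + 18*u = (m + 2)*(m + 3)*(m + 3*u)*(m*u + 1)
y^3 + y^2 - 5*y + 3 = (y - 1)^2*(y + 3)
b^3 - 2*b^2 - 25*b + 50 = (b - 5)*(b - 2)*(b + 5)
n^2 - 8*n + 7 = (n - 7)*(n - 1)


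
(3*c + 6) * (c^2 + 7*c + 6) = 3*c^3 + 27*c^2 + 60*c + 36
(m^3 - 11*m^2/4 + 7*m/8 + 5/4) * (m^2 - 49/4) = m^5 - 11*m^4/4 - 91*m^3/8 + 559*m^2/16 - 343*m/32 - 245/16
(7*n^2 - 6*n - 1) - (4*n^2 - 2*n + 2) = 3*n^2 - 4*n - 3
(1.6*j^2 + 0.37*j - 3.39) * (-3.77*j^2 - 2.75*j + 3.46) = -6.032*j^4 - 5.7949*j^3 + 17.2988*j^2 + 10.6027*j - 11.7294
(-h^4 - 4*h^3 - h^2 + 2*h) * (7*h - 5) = -7*h^5 - 23*h^4 + 13*h^3 + 19*h^2 - 10*h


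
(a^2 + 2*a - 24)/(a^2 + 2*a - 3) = (a^2 + 2*a - 24)/(a^2 + 2*a - 3)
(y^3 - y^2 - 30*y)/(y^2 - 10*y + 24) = y*(y + 5)/(y - 4)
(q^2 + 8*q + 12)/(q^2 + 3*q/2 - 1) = 2*(q + 6)/(2*q - 1)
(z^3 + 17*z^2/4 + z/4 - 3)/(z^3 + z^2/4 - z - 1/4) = (4*z^2 + 13*z - 12)/(4*z^2 - 3*z - 1)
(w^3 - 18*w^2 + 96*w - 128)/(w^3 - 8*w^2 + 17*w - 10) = (w^2 - 16*w + 64)/(w^2 - 6*w + 5)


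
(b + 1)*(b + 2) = b^2 + 3*b + 2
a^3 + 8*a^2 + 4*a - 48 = (a - 2)*(a + 4)*(a + 6)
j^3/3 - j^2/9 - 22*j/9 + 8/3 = (j/3 + 1)*(j - 2)*(j - 4/3)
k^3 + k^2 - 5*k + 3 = (k - 1)^2*(k + 3)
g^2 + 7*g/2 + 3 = (g + 3/2)*(g + 2)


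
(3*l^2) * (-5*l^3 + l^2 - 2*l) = -15*l^5 + 3*l^4 - 6*l^3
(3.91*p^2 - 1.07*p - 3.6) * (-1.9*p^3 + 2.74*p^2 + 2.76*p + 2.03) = -7.429*p^5 + 12.7464*p^4 + 14.6998*p^3 - 4.8799*p^2 - 12.1081*p - 7.308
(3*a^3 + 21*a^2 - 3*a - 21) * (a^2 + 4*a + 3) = 3*a^5 + 33*a^4 + 90*a^3 + 30*a^2 - 93*a - 63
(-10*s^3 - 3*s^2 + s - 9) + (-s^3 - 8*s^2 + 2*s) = -11*s^3 - 11*s^2 + 3*s - 9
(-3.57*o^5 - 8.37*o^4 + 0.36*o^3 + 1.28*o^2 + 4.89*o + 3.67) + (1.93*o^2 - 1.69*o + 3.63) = -3.57*o^5 - 8.37*o^4 + 0.36*o^3 + 3.21*o^2 + 3.2*o + 7.3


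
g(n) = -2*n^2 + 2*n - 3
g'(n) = 2 - 4*n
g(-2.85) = -24.94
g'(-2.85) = 13.40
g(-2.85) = -24.94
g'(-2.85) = 13.40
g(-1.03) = -7.18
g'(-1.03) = 6.12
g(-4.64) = -55.34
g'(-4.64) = 20.56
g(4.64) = -36.78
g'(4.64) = -16.56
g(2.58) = -11.15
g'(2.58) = -8.32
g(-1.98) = -14.80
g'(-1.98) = 9.92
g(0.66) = -2.55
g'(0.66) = -0.64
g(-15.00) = -483.00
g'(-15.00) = 62.00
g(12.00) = -267.00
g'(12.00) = -46.00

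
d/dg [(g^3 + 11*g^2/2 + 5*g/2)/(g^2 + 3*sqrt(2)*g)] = (2*g^2 + 12*sqrt(2)*g - 5 + 33*sqrt(2))/(2*(g^2 + 6*sqrt(2)*g + 18))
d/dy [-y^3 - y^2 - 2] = y*(-3*y - 2)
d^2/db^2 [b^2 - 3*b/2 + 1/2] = 2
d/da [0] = 0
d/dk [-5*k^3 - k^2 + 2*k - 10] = -15*k^2 - 2*k + 2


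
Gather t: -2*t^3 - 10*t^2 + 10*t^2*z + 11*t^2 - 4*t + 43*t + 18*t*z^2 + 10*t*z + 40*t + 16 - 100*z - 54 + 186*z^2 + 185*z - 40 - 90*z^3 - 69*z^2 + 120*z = -2*t^3 + t^2*(10*z + 1) + t*(18*z^2 + 10*z + 79) - 90*z^3 + 117*z^2 + 205*z - 78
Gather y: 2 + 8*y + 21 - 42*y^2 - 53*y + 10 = -42*y^2 - 45*y + 33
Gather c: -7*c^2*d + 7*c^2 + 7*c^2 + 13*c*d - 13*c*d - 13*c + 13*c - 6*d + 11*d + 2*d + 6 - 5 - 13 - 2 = c^2*(14 - 7*d) + 7*d - 14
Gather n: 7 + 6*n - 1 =6*n + 6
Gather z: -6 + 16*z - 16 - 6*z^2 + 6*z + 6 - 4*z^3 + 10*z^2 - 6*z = -4*z^3 + 4*z^2 + 16*z - 16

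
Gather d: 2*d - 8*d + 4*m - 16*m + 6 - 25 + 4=-6*d - 12*m - 15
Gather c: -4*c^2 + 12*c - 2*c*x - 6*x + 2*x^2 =-4*c^2 + c*(12 - 2*x) + 2*x^2 - 6*x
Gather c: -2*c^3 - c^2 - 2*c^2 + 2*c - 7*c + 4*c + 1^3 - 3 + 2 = -2*c^3 - 3*c^2 - c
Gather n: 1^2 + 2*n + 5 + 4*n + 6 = 6*n + 12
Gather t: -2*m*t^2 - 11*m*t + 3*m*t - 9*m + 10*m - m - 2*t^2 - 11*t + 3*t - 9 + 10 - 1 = t^2*(-2*m - 2) + t*(-8*m - 8)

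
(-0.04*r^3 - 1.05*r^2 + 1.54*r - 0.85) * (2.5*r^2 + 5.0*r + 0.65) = -0.1*r^5 - 2.825*r^4 - 1.426*r^3 + 4.8925*r^2 - 3.249*r - 0.5525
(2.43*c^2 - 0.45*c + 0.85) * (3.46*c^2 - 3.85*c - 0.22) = 8.4078*c^4 - 10.9125*c^3 + 4.1389*c^2 - 3.1735*c - 0.187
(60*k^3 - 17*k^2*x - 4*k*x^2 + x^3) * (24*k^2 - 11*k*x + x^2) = 1440*k^5 - 1068*k^4*x + 151*k^3*x^2 + 51*k^2*x^3 - 15*k*x^4 + x^5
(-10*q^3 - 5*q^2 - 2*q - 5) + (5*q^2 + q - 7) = -10*q^3 - q - 12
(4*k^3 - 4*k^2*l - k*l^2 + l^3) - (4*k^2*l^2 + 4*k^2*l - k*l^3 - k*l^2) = 4*k^3 - 4*k^2*l^2 - 8*k^2*l + k*l^3 + l^3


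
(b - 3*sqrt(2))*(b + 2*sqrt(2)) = b^2 - sqrt(2)*b - 12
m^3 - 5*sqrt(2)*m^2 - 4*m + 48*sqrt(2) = (m - 4*sqrt(2))*(m - 3*sqrt(2))*(m + 2*sqrt(2))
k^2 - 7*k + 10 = (k - 5)*(k - 2)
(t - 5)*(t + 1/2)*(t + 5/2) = t^3 - 2*t^2 - 55*t/4 - 25/4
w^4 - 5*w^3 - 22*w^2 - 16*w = w*(w - 8)*(w + 1)*(w + 2)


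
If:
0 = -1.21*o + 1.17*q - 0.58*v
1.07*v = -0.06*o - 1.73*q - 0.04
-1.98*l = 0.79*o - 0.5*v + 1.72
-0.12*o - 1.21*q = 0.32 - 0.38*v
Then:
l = -0.70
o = -0.27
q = -0.16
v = 0.24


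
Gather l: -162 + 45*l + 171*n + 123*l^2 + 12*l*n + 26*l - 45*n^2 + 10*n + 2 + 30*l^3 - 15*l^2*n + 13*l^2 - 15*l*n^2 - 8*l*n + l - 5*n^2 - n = 30*l^3 + l^2*(136 - 15*n) + l*(-15*n^2 + 4*n + 72) - 50*n^2 + 180*n - 160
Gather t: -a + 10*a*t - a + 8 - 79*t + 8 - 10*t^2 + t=-2*a - 10*t^2 + t*(10*a - 78) + 16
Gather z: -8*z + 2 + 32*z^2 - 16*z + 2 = 32*z^2 - 24*z + 4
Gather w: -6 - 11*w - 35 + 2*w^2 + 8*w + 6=2*w^2 - 3*w - 35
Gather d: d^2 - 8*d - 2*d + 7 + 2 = d^2 - 10*d + 9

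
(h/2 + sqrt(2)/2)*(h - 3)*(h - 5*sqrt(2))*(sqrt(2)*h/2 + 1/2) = sqrt(2)*h^4/4 - 7*h^3/4 - 3*sqrt(2)*h^3/4 - 7*sqrt(2)*h^2/2 + 21*h^2/4 - 5*h/2 + 21*sqrt(2)*h/2 + 15/2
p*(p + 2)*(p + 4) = p^3 + 6*p^2 + 8*p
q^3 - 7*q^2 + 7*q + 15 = (q - 5)*(q - 3)*(q + 1)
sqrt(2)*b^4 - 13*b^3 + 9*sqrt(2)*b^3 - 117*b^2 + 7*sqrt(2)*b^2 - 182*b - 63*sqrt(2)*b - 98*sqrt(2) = (b + 2)*(b + 7)*(b - 7*sqrt(2))*(sqrt(2)*b + 1)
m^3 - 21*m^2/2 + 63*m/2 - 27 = (m - 6)*(m - 3)*(m - 3/2)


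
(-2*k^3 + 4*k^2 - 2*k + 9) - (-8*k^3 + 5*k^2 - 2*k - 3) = 6*k^3 - k^2 + 12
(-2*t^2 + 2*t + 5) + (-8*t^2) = -10*t^2 + 2*t + 5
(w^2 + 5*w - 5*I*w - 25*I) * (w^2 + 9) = w^4 + 5*w^3 - 5*I*w^3 + 9*w^2 - 25*I*w^2 + 45*w - 45*I*w - 225*I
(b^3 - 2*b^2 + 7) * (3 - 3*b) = -3*b^4 + 9*b^3 - 6*b^2 - 21*b + 21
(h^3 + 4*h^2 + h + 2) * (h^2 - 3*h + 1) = h^5 + h^4 - 10*h^3 + 3*h^2 - 5*h + 2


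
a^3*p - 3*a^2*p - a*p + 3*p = (a - 3)*(a - 1)*(a*p + p)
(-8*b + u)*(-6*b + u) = 48*b^2 - 14*b*u + u^2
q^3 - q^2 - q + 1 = (q - 1)^2*(q + 1)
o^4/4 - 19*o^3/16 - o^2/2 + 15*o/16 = o*(o/4 + 1/4)*(o - 5)*(o - 3/4)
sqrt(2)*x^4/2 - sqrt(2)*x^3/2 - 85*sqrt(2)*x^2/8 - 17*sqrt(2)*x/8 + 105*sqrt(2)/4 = (x - 5)*(x - 3/2)*(x + 7/2)*(sqrt(2)*x/2 + sqrt(2))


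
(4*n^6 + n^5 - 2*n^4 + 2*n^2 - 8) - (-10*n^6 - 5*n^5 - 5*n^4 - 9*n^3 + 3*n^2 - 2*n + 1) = 14*n^6 + 6*n^5 + 3*n^4 + 9*n^3 - n^2 + 2*n - 9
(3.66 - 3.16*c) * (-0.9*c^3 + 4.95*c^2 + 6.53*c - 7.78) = 2.844*c^4 - 18.936*c^3 - 2.5178*c^2 + 48.4846*c - 28.4748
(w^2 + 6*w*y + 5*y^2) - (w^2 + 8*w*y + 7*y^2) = -2*w*y - 2*y^2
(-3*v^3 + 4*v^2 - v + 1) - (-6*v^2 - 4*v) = -3*v^3 + 10*v^2 + 3*v + 1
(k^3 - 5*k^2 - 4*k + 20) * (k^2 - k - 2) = k^5 - 6*k^4 - k^3 + 34*k^2 - 12*k - 40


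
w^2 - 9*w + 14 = (w - 7)*(w - 2)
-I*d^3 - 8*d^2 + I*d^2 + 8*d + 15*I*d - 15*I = (d - 5*I)*(d - 3*I)*(-I*d + I)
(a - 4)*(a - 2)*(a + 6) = a^3 - 28*a + 48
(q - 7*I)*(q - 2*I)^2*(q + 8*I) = q^4 - 3*I*q^3 + 56*q^2 - 228*I*q - 224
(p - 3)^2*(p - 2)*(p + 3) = p^4 - 5*p^3 - 3*p^2 + 45*p - 54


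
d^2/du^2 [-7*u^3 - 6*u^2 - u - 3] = -42*u - 12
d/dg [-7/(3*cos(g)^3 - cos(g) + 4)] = 7*(1 - 9*cos(g)^2)*sin(g)/(3*cos(g)^3 - cos(g) + 4)^2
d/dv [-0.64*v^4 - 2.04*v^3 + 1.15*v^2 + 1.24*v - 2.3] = -2.56*v^3 - 6.12*v^2 + 2.3*v + 1.24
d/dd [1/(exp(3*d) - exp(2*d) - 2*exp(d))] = (-3*exp(2*d) + 2*exp(d) + 2)*exp(-d)/(-exp(2*d) + exp(d) + 2)^2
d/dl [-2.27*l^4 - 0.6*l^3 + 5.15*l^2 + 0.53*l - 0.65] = -9.08*l^3 - 1.8*l^2 + 10.3*l + 0.53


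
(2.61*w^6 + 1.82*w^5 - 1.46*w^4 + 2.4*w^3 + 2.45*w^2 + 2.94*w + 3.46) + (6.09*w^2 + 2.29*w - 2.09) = 2.61*w^6 + 1.82*w^5 - 1.46*w^4 + 2.4*w^3 + 8.54*w^2 + 5.23*w + 1.37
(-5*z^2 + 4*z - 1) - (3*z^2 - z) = -8*z^2 + 5*z - 1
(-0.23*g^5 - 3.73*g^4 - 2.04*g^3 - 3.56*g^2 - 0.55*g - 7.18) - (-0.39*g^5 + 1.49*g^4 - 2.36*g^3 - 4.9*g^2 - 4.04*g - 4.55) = 0.16*g^5 - 5.22*g^4 + 0.32*g^3 + 1.34*g^2 + 3.49*g - 2.63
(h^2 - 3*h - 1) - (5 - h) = h^2 - 2*h - 6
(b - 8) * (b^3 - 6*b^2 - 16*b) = b^4 - 14*b^3 + 32*b^2 + 128*b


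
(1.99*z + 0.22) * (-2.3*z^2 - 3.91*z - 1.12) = -4.577*z^3 - 8.2869*z^2 - 3.089*z - 0.2464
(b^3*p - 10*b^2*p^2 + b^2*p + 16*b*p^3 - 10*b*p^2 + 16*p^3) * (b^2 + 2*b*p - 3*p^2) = b^5*p - 8*b^4*p^2 + b^4*p - 7*b^3*p^3 - 8*b^3*p^2 + 62*b^2*p^4 - 7*b^2*p^3 - 48*b*p^5 + 62*b*p^4 - 48*p^5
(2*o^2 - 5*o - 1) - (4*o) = 2*o^2 - 9*o - 1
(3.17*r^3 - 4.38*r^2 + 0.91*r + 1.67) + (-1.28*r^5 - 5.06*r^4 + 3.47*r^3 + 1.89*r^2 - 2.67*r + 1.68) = -1.28*r^5 - 5.06*r^4 + 6.64*r^3 - 2.49*r^2 - 1.76*r + 3.35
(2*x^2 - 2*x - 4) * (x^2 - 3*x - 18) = 2*x^4 - 8*x^3 - 34*x^2 + 48*x + 72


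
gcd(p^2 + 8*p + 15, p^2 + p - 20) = p + 5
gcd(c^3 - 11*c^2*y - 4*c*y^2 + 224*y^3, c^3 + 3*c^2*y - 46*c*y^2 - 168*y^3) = -c^2 + 3*c*y + 28*y^2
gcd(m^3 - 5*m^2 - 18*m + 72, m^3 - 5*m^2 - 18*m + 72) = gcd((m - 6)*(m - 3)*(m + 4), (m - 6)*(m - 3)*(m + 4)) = m^3 - 5*m^2 - 18*m + 72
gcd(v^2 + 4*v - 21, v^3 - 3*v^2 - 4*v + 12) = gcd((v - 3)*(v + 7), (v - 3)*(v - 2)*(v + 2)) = v - 3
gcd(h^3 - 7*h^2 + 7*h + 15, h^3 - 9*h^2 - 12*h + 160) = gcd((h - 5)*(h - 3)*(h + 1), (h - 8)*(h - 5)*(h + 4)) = h - 5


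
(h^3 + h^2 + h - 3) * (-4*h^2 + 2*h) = -4*h^5 - 2*h^4 - 2*h^3 + 14*h^2 - 6*h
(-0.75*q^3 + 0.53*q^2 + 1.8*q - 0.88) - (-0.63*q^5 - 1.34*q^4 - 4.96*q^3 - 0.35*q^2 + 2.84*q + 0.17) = 0.63*q^5 + 1.34*q^4 + 4.21*q^3 + 0.88*q^2 - 1.04*q - 1.05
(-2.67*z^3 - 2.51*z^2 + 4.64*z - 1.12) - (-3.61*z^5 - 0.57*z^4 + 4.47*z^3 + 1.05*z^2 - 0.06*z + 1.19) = 3.61*z^5 + 0.57*z^4 - 7.14*z^3 - 3.56*z^2 + 4.7*z - 2.31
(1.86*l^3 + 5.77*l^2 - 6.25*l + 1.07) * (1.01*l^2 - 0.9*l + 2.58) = 1.8786*l^5 + 4.1537*l^4 - 6.7067*l^3 + 21.5923*l^2 - 17.088*l + 2.7606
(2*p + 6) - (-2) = 2*p + 8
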